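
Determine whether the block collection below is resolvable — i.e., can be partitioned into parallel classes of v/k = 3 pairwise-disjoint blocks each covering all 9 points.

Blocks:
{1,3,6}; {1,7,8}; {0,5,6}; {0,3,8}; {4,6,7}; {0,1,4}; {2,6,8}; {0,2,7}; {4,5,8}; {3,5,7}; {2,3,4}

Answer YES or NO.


v = 9, block size k = 3, number of blocks = 11.
For resolvability, blocks must partition into parallel classes of size v/k = 3.
Total blocks must therefore be a multiple of 3: 11 = 3·3 + 2 ⇒ not divisible ✗.
Resolvable? NO.

NO


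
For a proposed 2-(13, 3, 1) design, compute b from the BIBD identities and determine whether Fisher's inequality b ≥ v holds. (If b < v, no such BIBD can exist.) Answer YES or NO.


b = λv(v − 1)/(k(k − 1)) = 1·13·12/(3·2) = 156/6 = 26.
Compare with v = 13: b ≥ v, so Fisher's inequality holds.

YES


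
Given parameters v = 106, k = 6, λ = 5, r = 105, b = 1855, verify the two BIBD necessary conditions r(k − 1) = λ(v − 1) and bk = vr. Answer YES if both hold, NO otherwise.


Condition (i): r(k − 1) = 105·5 = 525; λ(v − 1) = 5·105 = 525. Match? YES.
Condition (ii): bk = 1855·6 = 11130; vr = 106·105 = 11130. Match? YES.
Both conditions hold? YES.

YES


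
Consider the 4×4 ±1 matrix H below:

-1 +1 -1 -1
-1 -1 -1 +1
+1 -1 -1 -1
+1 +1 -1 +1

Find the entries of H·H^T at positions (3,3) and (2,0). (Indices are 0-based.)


Row 0 of H: [-1, 1, -1, -1].
Row 2 of H: [1, -1, -1, -1].
Row 3 of H: [1, 1, -1, 1].
(H·H^T)[3][3] = Σ_j H[3][j]·H[3][j] = (1)² + (1)² + (-1)² + (1)² = 1 + 1 + 1 + 1 = 4.
(H·H^T)[2][0] = Σ_j H[2][j]·H[0][j] = (1)·(-1) + (-1)·(1) + (-1)·(-1) + (-1)·(-1) = -1 + -1 + 1 + 1 = 0.
So rows 2 and 0 are orthogonal; the diagonal entry equals n = 4.

(3,3) entry = 4; (2,0) entry = 0.


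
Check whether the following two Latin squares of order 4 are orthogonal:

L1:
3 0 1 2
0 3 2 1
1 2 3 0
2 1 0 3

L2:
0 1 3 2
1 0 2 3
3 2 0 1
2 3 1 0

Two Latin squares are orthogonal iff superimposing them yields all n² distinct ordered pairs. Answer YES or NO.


Form the n² = 16 superimposed pairs (L1[i][j], L2[i][j]), row by row (rows and columns indexed from 0):
row 0: (3,0) (0,1) (1,3) (2,2)
row 1: (0,1) (3,0) (2,2) (1,3)
row 2: (1,3) (2,2) (3,0) (0,1)
row 3: (2,2) (1,3) (0,1) (3,0)
Orthogonality requires all 16 pairs distinct.
But the pair (0,1) repeats: cell (0,1) has L1 = 0, L2 = 1, and cell (1,0) has L1 = 0, L2 = 1.
A repeated pair means some other pair never occurs (only 4 distinct pairs out of 16), so the squares are not orthogonal.
Conclusion: NO.

NO


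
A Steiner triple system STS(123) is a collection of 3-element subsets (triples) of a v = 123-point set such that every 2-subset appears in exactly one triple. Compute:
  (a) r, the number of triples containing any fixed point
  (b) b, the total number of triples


An STS(v) is a 2-(v, 3, 1) BIBD: block size k = 3, λ = 1.
Replication: r(k − 1) = λ(v − 1) ⇒ r·2 = 123 − 1 = 122 ⇒ r = 61.
Block count: b = v(v − 1)/6 = 123·122/6 = 15006/6 = 2501.

r = 61, b = 2501.


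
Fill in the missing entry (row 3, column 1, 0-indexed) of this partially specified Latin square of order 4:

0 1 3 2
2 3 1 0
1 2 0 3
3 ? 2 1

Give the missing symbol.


Row 3 contains symbols [1, 2, 3] — missing [0].
Column 1 contains symbols [1, 2, 3] — missing [0].
The missing symbol must appear in both missing sets; intersection = [0].
Therefore the hidden value is 0.

Missing value = 0.


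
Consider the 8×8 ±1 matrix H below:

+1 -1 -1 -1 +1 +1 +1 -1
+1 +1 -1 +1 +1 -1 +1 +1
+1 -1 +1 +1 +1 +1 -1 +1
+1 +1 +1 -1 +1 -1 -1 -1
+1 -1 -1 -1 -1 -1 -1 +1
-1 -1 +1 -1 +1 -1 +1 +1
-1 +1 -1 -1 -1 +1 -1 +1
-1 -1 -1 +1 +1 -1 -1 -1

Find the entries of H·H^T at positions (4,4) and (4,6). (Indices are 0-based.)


Row 4 of H: [1, -1, -1, -1, -1, -1, -1, 1].
Row 6 of H: [-1, 1, -1, -1, -1, 1, -1, 1].
(H·H^T)[4][4] = Σ_j H[4][j]·H[4][j] = (1)² + (-1)² + (-1)² + (-1)² + (-1)² + (-1)² + (-1)² + (1)² = 1 + 1 + 1 + 1 + 1 + 1 + 1 + 1 = 8.
(H·H^T)[4][6] = Σ_j H[4][j]·H[6][j] = (1)·(-1) + (-1)·(1) + (-1)·(-1) + (-1)·(-1) + (-1)·(-1) + (-1)·(1) + (-1)·(-1) + (1)·(1) = -1 + -1 + 1 + 1 + 1 + -1 + 1 + 1 = 2.
Rows 4 and 6 are not orthogonal (dot product = 2 ≠ 0), so H is not a Hadamard matrix.

(4,4) entry = 8; (4,6) entry = 2.


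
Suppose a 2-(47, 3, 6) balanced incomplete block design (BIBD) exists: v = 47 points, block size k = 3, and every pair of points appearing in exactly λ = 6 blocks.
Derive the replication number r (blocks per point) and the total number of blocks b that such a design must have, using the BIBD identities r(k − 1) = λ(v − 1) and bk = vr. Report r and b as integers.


Any 2-(v, k, λ) BIBD satisfies two necessary conditions:
  (i)  Each point sits in r blocks, and counting incidences through any fixed point gives r(k − 1) = λ(v − 1), so r = λ(v − 1)/(k − 1).
  (ii) Total incidences bk = vr, so b = vr/k.
Step 1: r = λ(v − 1)/(k − 1) = 6·(47 − 1)/(3 − 1) = 6·46/2 = 276/2 = 138.
Step 2: b = vr/k = 47·138/3 = 6486/3 = 2162.
Check integrality: r = 138 ∈ Z ✓, b = 2162 ∈ Z ✓.
(These identities are necessary conditions: they determine r and b for any design with these parameters, but do not by themselves prove that one exists.)

r = 138, b = 2162.


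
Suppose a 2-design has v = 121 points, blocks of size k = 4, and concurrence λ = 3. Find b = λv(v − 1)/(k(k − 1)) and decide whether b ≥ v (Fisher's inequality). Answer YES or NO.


b = λv(v − 1)/(k(k − 1)) = 3·121·120/(4·3) = 43560/12 = 3630.
Compare with v = 121: b ≥ v, so Fisher's inequality holds.

YES


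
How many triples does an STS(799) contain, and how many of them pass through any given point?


An STS(v) is a 2-(v, 3, 1) BIBD: block size k = 3, λ = 1.
Replication: r(k − 1) = λ(v − 1) ⇒ r·2 = 799 − 1 = 798 ⇒ r = 399.
Block count: bk = vr ⇒ b·3 = 799·399 = 318801 ⇒ b = 106267.
(Check via b = v(v − 1)/6 = 799·798/6 = 637602/6 = 106267.)

r = 399, b = 106267.


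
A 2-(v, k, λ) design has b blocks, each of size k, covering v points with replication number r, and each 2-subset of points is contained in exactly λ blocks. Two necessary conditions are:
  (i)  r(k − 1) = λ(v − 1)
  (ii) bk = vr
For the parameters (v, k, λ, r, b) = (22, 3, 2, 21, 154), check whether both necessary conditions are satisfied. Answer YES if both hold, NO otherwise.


Condition (i): r(k − 1) = 21·2 = 42; λ(v − 1) = 2·21 = 42. Match? YES.
Condition (ii): bk = 154·3 = 462; vr = 22·21 = 462. Match? YES.
Both conditions hold? YES.

YES


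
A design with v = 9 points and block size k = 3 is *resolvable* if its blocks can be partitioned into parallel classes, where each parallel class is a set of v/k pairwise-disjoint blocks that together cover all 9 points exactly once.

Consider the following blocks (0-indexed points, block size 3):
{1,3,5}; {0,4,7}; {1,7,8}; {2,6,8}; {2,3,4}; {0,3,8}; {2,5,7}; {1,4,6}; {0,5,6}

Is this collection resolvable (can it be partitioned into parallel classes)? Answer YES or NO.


v = 9, block size k = 3, number of blocks = 9.
For resolvability, blocks must partition into parallel classes of size v/k = 3.
Total blocks must therefore be a multiple of 3: 9 = 3·3 + 0 ⇒ divisible ✓.
Greedy packing gives 3 candidate class(es). Each should be a full parallel class (size 3, covers all 9 points).
  Class 1 (3 blocks): {1,3,5}; {0,4,7}; {2,6,8}. Points covered: [0, 1, 2, 3, 4, 5, 6, 7, 8].
  Class 2 (3 blocks): {1,7,8}; {2,3,4}; {0,5,6}. Points covered: [0, 1, 2, 3, 4, 5, 6, 7, 8].
  Class 3 (3 blocks): {0,3,8}; {2,5,7}; {1,4,6}. Points covered: [0, 1, 2, 3, 4, 5, 6, 7, 8].
All classes full (size 3)? YES. All classes cover every point? YES.
Resolvable? YES.

YES


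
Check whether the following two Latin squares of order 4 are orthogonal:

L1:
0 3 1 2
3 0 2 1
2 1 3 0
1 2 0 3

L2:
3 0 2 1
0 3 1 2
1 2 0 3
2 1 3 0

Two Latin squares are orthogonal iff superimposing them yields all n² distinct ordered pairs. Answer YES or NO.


Form the n² = 16 superimposed pairs (L1[i][j], L2[i][j]), row by row (rows and columns indexed from 0):
row 0: (0,3) (3,0) (1,2) (2,1)
row 1: (3,0) (0,3) (2,1) (1,2)
row 2: (2,1) (1,2) (3,0) (0,3)
row 3: (1,2) (2,1) (0,3) (3,0)
Orthogonality requires all 16 pairs distinct.
But the pair (3,0) repeats: cell (0,1) has L1 = 3, L2 = 0, and cell (1,0) has L1 = 3, L2 = 0.
A repeated pair means some other pair never occurs (only 4 distinct pairs out of 16), so the squares are not orthogonal.
Conclusion: NO.

NO


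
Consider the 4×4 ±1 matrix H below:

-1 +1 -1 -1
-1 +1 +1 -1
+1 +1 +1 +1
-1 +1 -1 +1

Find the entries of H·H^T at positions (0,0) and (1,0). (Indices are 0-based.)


Row 0 of H: [-1, 1, -1, -1].
Row 1 of H: [-1, 1, 1, -1].
(H·H^T)[0][0] = Σ_j H[0][j]·H[0][j] = (-1)² + (1)² + (-1)² + (-1)² = 1 + 1 + 1 + 1 = 4.
(H·H^T)[1][0] = Σ_j H[1][j]·H[0][j] = (-1)·(-1) + (1)·(1) + (1)·(-1) + (-1)·(-1) = 1 + 1 + -1 + 1 = 2.
Rows 1 and 0 are not orthogonal (dot product = 2 ≠ 0), so H is not a Hadamard matrix.

(0,0) entry = 4; (1,0) entry = 2.


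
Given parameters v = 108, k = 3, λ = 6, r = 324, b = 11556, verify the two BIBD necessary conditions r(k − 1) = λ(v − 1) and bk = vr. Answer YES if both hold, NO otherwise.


Condition (i): r(k − 1) = 324·2 = 648; λ(v − 1) = 6·107 = 642. Match? NO.
Condition (ii): bk = 11556·3 = 34668; vr = 108·324 = 34992. Match? NO.
Both conditions hold? NO.

NO


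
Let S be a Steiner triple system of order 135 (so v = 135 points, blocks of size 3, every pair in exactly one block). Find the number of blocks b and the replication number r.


An STS(v) is a 2-(v, 3, 1) BIBD: block size k = 3, λ = 1.
Replication: r(k − 1) = λ(v − 1) ⇒ r·2 = 135 − 1 = 134 ⇒ r = 67.
Block count: b = v(v − 1)/6 = 135·134/6 = 18090/6 = 3015.

r = 67, b = 3015.


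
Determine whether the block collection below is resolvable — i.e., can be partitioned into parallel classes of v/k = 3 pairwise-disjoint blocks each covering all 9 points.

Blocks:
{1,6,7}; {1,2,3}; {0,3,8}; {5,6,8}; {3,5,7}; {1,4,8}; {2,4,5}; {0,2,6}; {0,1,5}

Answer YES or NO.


v = 9, block size k = 3, number of blocks = 9.
For resolvability, blocks must partition into parallel classes of size v/k = 3.
Total blocks must therefore be a multiple of 3: 9 = 3·3 + 0 ⇒ divisible ✓.
Consider block {1,2,3}. The only other block(s) in the collection disjoint from it are {5,6,8} — just 1 block(s). Any parallel class containing {1,2,3} would need 2 other blocks each disjoint from it, so no parallel class of size 3 can contain {1,2,3}.
Since every block must belong to some parallel class in a resolution, the collection cannot be partitioned into parallel classes.
Resolvable? NO.

NO


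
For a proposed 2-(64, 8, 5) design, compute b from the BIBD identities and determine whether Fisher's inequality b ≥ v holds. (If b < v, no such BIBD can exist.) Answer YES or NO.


r = λ(v − 1)/(k − 1) = 5·63/7 = 45.
b = vr/k = 64·45/8 = 360.
Fisher's inequality: b ≥ v ⇔ 360 ≥ 64? YES.

YES


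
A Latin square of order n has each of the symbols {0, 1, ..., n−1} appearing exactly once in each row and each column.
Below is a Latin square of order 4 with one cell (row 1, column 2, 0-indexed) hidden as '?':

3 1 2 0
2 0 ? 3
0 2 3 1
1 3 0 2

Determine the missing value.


Row 1 contains symbols [0, 2, 3] — missing [1].
Column 2 contains symbols [0, 2, 3] — missing [1].
The missing symbol must appear in both missing sets; intersection = [1].
Therefore the hidden value is 1.

Missing value = 1.


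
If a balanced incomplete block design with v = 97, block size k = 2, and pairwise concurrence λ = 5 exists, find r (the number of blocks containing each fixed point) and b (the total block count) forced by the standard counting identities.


Any 2-(v, k, λ) BIBD satisfies two necessary conditions:
  (i)  Each point sits in r blocks, and counting incidences through any fixed point gives r(k − 1) = λ(v − 1), so r = λ(v − 1)/(k − 1).
  (ii) Total incidences bk = vr, so b = vr/k.
Step 1: r = λ(v − 1)/(k − 1) = 5·(97 − 1)/(2 − 1) = 5·96/1 = 480/1 = 480.
Step 2: b = vr/k = 97·480/2 = 46560/2 = 23280.
Check integrality: r = 480 ∈ Z ✓, b = 23280 ∈ Z ✓.
(These identities are necessary conditions: they determine r and b for any design with these parameters, but do not by themselves prove that one exists.)

r = 480, b = 23280.


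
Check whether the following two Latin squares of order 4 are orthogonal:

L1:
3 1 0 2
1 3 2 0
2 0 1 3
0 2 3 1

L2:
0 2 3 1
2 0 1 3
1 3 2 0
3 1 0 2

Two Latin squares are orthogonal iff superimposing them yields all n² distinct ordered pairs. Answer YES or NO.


Form the n² = 16 superimposed pairs (L1[i][j], L2[i][j]), row by row (rows and columns indexed from 0):
row 0: (3,0) (1,2) (0,3) (2,1)
row 1: (1,2) (3,0) (2,1) (0,3)
row 2: (2,1) (0,3) (1,2) (3,0)
row 3: (0,3) (2,1) (3,0) (1,2)
Orthogonality requires all 16 pairs distinct.
But the pair (1,2) repeats: cell (0,1) has L1 = 1, L2 = 2, and cell (1,0) has L1 = 1, L2 = 2.
A repeated pair means some other pair never occurs (only 4 distinct pairs out of 16), so the squares are not orthogonal.
Conclusion: NO.

NO


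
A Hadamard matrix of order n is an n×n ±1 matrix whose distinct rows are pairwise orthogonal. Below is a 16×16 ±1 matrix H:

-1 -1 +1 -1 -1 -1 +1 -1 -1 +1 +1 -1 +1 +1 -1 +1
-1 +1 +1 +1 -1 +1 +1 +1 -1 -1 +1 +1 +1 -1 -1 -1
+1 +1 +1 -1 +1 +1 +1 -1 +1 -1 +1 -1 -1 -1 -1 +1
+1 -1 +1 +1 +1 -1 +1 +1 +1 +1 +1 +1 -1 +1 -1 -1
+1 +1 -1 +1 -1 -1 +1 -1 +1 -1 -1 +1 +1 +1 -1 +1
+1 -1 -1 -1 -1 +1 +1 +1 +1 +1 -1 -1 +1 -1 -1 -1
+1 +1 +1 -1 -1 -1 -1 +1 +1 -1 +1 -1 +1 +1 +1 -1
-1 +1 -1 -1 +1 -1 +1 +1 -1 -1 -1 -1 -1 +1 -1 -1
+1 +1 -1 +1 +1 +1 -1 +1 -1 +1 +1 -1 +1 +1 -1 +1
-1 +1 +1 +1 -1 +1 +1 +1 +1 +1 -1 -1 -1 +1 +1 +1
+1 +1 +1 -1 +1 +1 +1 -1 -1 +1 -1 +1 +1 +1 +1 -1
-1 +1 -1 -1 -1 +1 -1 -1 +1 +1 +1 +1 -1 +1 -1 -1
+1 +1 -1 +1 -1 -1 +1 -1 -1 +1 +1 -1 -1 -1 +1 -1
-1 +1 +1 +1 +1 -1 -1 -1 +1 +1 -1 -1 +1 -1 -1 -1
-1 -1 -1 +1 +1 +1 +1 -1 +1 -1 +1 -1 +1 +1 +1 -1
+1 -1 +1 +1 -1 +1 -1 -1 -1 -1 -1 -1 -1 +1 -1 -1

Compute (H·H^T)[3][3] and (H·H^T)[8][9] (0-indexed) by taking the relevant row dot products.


Row 3 of H: [1, -1, 1, 1, 1, -1, 1, 1, 1, 1, 1, 1, -1, 1, -1, -1].
Row 8 of H: [1, 1, -1, 1, 1, 1, -1, 1, -1, 1, 1, -1, 1, 1, -1, 1].
Row 9 of H: [-1, 1, 1, 1, -1, 1, 1, 1, 1, 1, -1, -1, -1, 1, 1, 1].
(H·H^T)[3][3] = Σ_j H[3][j]·H[3][j] = (1)² + (-1)² + (1)² + (1)² + (1)² + (-1)² + (1)² + (1)² + (1)² + (1)² + (1)² + (1)² + (-1)² + (1)² + (-1)² + (-1)² = 1 + 1 + 1 + 1 + 1 + 1 + 1 + 1 + 1 + 1 + 1 + 1 + 1 + 1 + 1 + 1 = 16.
(H·H^T)[8][9] = Σ_j H[8][j]·H[9][j] = (1)·(-1) + (1)·(1) + (-1)·(1) + (1)·(1) + (1)·(-1) + (1)·(1) + (-1)·(1) + (1)·(1) + (-1)·(1) + (1)·(1) + (1)·(-1) + (-1)·(-1) + (1)·(-1) + (1)·(1) + (-1)·(1) + (1)·(1) = -1 + 1 + -1 + 1 + -1 + 1 + -1 + 1 + -1 + 1 + -1 + 1 + -1 + 1 + -1 + 1 = 0.
So rows 8 and 9 are orthogonal; the diagonal entry equals n = 16.

(3,3) entry = 16; (8,9) entry = 0.


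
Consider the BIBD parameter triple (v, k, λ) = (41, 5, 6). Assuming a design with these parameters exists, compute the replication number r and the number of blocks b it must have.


Any 2-(v, k, λ) BIBD satisfies two necessary conditions:
  (i)  Each point sits in r blocks, and counting incidences through any fixed point gives r(k − 1) = λ(v − 1), so r = λ(v − 1)/(k − 1).
  (ii) Total incidences bk = vr, so b = vr/k.
Step 1: r = λ(v − 1)/(k − 1) = 6·(41 − 1)/(5 − 1) = 6·40/4 = 240/4 = 60.
Step 2: b = vr/k = 41·60/5 = 2460/5 = 492.
Check integrality: r = 60 ∈ Z ✓, b = 492 ∈ Z ✓.
(These identities are necessary conditions: they determine r and b for any design with these parameters, but do not by themselves prove that one exists.)

r = 60, b = 492.


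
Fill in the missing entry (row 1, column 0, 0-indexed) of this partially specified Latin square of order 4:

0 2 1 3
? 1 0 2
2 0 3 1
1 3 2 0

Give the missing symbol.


Row 1 contains symbols [0, 1, 2] — missing [3].
Column 0 contains symbols [0, 1, 2] — missing [3].
The missing symbol must appear in both missing sets; intersection = [3].
Therefore the hidden value is 3.

Missing value = 3.


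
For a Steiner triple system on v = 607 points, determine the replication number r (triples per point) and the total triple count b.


An STS(v) is a 2-(v, 3, 1) BIBD: block size k = 3, λ = 1.
Replication: r(k − 1) = λ(v − 1) ⇒ r·2 = 607 − 1 = 606 ⇒ r = 303.
Block count: b = v(v − 1)/6 = 607·606/6 = 367842/6 = 61307.
(Check via bk = vr: 61307·3 = 183921 = 607·303 = 183921 ✓.)

r = 303, b = 61307.


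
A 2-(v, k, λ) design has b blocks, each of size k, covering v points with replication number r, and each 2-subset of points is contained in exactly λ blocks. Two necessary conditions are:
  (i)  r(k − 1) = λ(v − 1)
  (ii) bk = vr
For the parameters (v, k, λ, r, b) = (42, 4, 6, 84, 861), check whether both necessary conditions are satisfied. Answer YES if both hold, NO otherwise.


Condition (i): r(k − 1) = 84·3 = 252; λ(v − 1) = 6·41 = 246. Match? NO.
Condition (ii): bk = 861·4 = 3444; vr = 42·84 = 3528. Match? NO.
Both conditions hold? NO.

NO


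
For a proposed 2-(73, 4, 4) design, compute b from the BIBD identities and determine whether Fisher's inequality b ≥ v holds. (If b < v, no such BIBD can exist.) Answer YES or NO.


b = λv(v − 1)/(k(k − 1)) = 4·73·72/(4·3) = 21024/12 = 1752.
Compare with v = 73: b ≥ v, so Fisher's inequality holds.

YES


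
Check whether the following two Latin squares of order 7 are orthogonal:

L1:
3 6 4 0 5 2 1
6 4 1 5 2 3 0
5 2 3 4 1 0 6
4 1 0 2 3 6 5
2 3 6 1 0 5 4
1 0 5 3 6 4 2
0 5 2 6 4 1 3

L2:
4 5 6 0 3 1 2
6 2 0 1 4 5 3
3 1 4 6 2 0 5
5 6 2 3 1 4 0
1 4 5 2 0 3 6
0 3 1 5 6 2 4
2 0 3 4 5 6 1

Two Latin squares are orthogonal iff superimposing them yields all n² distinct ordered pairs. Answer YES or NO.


Form the n² = 49 superimposed pairs (L1[i][j], L2[i][j]), row by row (rows and columns indexed from 0):
row 0: (3,4) (6,5) (4,6) (0,0) (5,3) (2,1) (1,2)
row 1: (6,6) (4,2) (1,0) (5,1) (2,4) (3,5) (0,3)
row 2: (5,3) (2,1) (3,4) (4,6) (1,2) (0,0) (6,5)
row 3: (4,5) (1,6) (0,2) (2,3) (3,1) (6,4) (5,0)
row 4: (2,1) (3,4) (6,5) (1,2) (0,0) (5,3) (4,6)
row 5: (1,0) (0,3) (5,1) (3,5) (6,6) (4,2) (2,4)
row 6: (0,2) (5,0) (2,3) (6,4) (4,5) (1,6) (3,1)
Orthogonality requires all 49 pairs distinct.
But the pair (5,3) repeats: cell (0,4) has L1 = 5, L2 = 3, and cell (2,0) has L1 = 5, L2 = 3.
A repeated pair means some other pair never occurs (only 21 distinct pairs out of 49), so the squares are not orthogonal.
Conclusion: NO.

NO


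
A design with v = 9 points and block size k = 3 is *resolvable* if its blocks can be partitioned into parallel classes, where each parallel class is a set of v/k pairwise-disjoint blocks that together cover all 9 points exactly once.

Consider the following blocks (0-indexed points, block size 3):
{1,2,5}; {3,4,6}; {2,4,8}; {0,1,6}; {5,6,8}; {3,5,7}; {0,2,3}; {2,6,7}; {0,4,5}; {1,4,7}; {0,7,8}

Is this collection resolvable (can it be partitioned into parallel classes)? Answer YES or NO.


v = 9, block size k = 3, number of blocks = 11.
For resolvability, blocks must partition into parallel classes of size v/k = 3.
Total blocks must therefore be a multiple of 3: 11 = 3·3 + 2 ⇒ not divisible ✗.
Resolvable? NO.

NO


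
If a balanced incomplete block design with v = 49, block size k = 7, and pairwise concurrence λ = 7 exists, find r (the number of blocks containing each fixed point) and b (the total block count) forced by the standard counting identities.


Any 2-(v, k, λ) BIBD satisfies two necessary conditions:
  (i)  Each point sits in r blocks, and counting incidences through any fixed point gives r(k − 1) = λ(v − 1), so r = λ(v − 1)/(k − 1).
  (ii) Total incidences bk = vr, so b = vr/k.
Step 1: r = λ(v − 1)/(k − 1) = 7·(49 − 1)/(7 − 1) = 7·48/6 = 336/6 = 56.
Step 2: b = vr/k = 49·56/7 = 2744/7 = 392.
Check integrality: r = 56 ∈ Z ✓, b = 392 ∈ Z ✓.
(These identities are necessary conditions: they determine r and b for any design with these parameters, but do not by themselves prove that one exists.)

r = 56, b = 392.


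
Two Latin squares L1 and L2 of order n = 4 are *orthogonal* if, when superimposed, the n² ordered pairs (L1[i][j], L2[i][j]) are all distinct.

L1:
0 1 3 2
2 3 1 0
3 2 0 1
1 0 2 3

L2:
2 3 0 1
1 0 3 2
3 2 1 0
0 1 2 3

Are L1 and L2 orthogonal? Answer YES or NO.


Form the n² = 16 superimposed pairs (L1[i][j], L2[i][j]), row by row (rows and columns indexed from 0):
row 0: (0,2) (1,3) (3,0) (2,1)
row 1: (2,1) (3,0) (1,3) (0,2)
row 2: (3,3) (2,2) (0,1) (1,0)
row 3: (1,0) (0,1) (2,2) (3,3)
Orthogonality requires all 16 pairs distinct.
But the pair (2,1) repeats: cell (0,3) has L1 = 2, L2 = 1, and cell (1,0) has L1 = 2, L2 = 1.
A repeated pair means some other pair never occurs (only 8 distinct pairs out of 16), so the squares are not orthogonal.
Conclusion: NO.

NO


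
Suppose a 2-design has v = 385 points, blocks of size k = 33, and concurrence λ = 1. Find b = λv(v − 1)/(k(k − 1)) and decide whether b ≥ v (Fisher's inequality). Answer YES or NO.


b = λv(v − 1)/(k(k − 1)) = 1·385·384/(33·32) = 147840/1056 = 140.
Compare with v = 385: b < v, so Fisher's inequality fails.

NO


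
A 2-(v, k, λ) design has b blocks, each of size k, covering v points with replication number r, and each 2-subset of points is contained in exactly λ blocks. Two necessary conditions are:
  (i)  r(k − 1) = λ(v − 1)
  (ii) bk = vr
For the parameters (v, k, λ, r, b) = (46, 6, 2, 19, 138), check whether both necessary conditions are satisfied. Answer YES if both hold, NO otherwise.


Condition (i): r(k − 1) = 19·5 = 95; λ(v − 1) = 2·45 = 90. Match? NO.
Condition (ii): bk = 138·6 = 828; vr = 46·19 = 874. Match? NO.
Both conditions hold? NO.

NO


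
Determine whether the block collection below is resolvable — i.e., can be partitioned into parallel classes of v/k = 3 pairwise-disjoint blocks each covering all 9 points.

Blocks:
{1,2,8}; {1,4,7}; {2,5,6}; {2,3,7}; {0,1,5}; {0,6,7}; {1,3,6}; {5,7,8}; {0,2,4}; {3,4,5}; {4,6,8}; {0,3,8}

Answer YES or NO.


v = 9, block size k = 3, number of blocks = 12.
For resolvability, blocks must partition into parallel classes of size v/k = 3.
Total blocks must therefore be a multiple of 3: 12 = 3·4 + 0 ⇒ divisible ✓.
Greedy packing gives 4 candidate class(es). Each should be a full parallel class (size 3, covers all 9 points).
  Class 1 (3 blocks): {1,2,8}; {0,6,7}; {3,4,5}. Points covered: [0, 1, 2, 3, 4, 5, 6, 7, 8].
  Class 2 (3 blocks): {1,4,7}; {2,5,6}; {0,3,8}. Points covered: [0, 1, 2, 3, 4, 5, 6, 7, 8].
  Class 3 (3 blocks): {2,3,7}; {0,1,5}; {4,6,8}. Points covered: [0, 1, 2, 3, 4, 5, 6, 7, 8].
  Class 4 (3 blocks): {1,3,6}; {5,7,8}; {0,2,4}. Points covered: [0, 1, 2, 3, 4, 5, 6, 7, 8].
All classes full (size 3)? YES. All classes cover every point? YES.
Resolvable? YES.

YES


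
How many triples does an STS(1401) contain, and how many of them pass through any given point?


An STS(v) is a 2-(v, 3, 1) BIBD: block size k = 3, λ = 1.
Replication: r(k − 1) = λ(v − 1) ⇒ r·2 = 1401 − 1 = 1400 ⇒ r = 700.
Block count: bk = vr ⇒ b·3 = 1401·700 = 980700 ⇒ b = 326900.
(Check via b = v(v − 1)/6 = 1401·1400/6 = 1961400/6 = 326900.)

r = 700, b = 326900.


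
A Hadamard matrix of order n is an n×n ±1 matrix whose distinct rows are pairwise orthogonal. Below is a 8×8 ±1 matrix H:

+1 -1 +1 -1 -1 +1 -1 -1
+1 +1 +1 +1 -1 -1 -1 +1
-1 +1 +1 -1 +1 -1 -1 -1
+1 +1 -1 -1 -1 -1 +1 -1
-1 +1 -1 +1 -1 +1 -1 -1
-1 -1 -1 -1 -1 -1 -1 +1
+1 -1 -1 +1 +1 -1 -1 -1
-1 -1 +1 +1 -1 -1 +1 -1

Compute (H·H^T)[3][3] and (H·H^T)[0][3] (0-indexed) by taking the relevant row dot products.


Row 0 of H: [1, -1, 1, -1, -1, 1, -1, -1].
Row 3 of H: [1, 1, -1, -1, -1, -1, 1, -1].
(H·H^T)[3][3] = Σ_j H[3][j]·H[3][j] = (1)² + (1)² + (-1)² + (-1)² + (-1)² + (-1)² + (1)² + (-1)² = 1 + 1 + 1 + 1 + 1 + 1 + 1 + 1 = 8.
(H·H^T)[0][3] = Σ_j H[0][j]·H[3][j] = (1)·(1) + (-1)·(1) + (1)·(-1) + (-1)·(-1) + (-1)·(-1) + (1)·(-1) + (-1)·(1) + (-1)·(-1) = 1 + -1 + -1 + 1 + 1 + -1 + -1 + 1 = 0.
So rows 0 and 3 are orthogonal; the diagonal entry equals n = 8.

(3,3) entry = 8; (0,3) entry = 0.


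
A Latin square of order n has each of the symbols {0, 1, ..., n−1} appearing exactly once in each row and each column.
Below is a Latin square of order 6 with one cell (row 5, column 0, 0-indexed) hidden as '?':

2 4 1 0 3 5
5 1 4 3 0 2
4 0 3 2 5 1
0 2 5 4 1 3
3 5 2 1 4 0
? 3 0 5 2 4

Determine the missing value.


Row 5 contains symbols [0, 2, 3, 4, 5] — missing [1].
Column 0 contains symbols [0, 2, 3, 4, 5] — missing [1].
The missing symbol must appear in both missing sets; intersection = [1].
Therefore the hidden value is 1.

Missing value = 1.


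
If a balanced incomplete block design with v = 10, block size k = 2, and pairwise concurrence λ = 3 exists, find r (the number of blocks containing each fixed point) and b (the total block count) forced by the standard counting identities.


Any 2-(v, k, λ) BIBD satisfies two necessary conditions:
  (i)  Each point sits in r blocks, and counting incidences through any fixed point gives r(k − 1) = λ(v − 1), so r = λ(v − 1)/(k − 1).
  (ii) Total incidences bk = vr, so b = vr/k.
Step 1: r = λ(v − 1)/(k − 1) = 3·(10 − 1)/(2 − 1) = 3·9/1 = 27/1 = 27.
Step 2: b = vr/k = 10·27/2 = 270/2 = 135.
Check integrality: r = 27 ∈ Z ✓, b = 135 ∈ Z ✓.
(These identities are necessary conditions: they determine r and b for any design with these parameters, but do not by themselves prove that one exists.)

r = 27, b = 135.


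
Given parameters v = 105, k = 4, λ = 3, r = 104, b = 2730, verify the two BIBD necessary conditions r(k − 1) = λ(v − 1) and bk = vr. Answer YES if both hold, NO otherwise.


Condition (i): r(k − 1) = 104·3 = 312; λ(v − 1) = 3·104 = 312. Match? YES.
Condition (ii): bk = 2730·4 = 10920; vr = 105·104 = 10920. Match? YES.
Both conditions hold? YES.

YES


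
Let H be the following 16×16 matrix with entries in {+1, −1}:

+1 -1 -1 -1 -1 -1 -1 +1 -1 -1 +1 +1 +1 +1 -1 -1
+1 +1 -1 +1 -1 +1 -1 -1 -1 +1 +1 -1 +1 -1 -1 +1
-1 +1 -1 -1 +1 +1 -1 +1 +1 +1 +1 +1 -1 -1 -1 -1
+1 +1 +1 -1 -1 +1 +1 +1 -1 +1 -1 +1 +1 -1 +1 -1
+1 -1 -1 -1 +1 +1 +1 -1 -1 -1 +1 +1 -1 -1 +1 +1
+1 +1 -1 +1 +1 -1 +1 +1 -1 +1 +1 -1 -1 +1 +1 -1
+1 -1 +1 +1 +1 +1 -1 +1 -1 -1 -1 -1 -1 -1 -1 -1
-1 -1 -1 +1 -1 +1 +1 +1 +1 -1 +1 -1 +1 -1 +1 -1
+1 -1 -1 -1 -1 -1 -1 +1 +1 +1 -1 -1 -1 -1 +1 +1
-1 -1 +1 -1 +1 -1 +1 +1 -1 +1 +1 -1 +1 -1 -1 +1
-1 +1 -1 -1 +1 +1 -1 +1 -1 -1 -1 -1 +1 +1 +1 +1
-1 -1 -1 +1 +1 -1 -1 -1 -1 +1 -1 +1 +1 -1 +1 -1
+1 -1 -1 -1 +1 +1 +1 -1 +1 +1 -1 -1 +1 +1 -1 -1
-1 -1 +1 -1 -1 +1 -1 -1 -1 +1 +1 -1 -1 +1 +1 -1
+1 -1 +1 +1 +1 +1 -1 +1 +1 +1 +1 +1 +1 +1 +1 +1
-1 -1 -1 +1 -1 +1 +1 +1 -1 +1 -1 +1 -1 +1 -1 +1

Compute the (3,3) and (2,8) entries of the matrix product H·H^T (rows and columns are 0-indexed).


Row 2 of H: [-1, 1, -1, -1, 1, 1, -1, 1, 1, 1, 1, 1, -1, -1, -1, -1].
Row 3 of H: [1, 1, 1, -1, -1, 1, 1, 1, -1, 1, -1, 1, 1, -1, 1, -1].
Row 8 of H: [1, -1, -1, -1, -1, -1, -1, 1, 1, 1, -1, -1, -1, -1, 1, 1].
(H·H^T)[3][3] = Σ_j H[3][j]·H[3][j] = (1)² + (1)² + (1)² + (-1)² + (-1)² + (1)² + (1)² + (1)² + (-1)² + (1)² + (-1)² + (1)² + (1)² + (-1)² + (1)² + (-1)² = 1 + 1 + 1 + 1 + 1 + 1 + 1 + 1 + 1 + 1 + 1 + 1 + 1 + 1 + 1 + 1 = 16.
(H·H^T)[2][8] = Σ_j H[2][j]·H[8][j] = (-1)·(1) + (1)·(-1) + (-1)·(-1) + (-1)·(-1) + (1)·(-1) + (1)·(-1) + (-1)·(-1) + (1)·(1) + (1)·(1) + (1)·(1) + (1)·(-1) + (1)·(-1) + (-1)·(-1) + (-1)·(-1) + (-1)·(1) + (-1)·(1) = -1 + -1 + 1 + 1 + -1 + -1 + 1 + 1 + 1 + 1 + -1 + -1 + 1 + 1 + -1 + -1 = 0.
So rows 2 and 8 are orthogonal; the diagonal entry equals n = 16.

(3,3) entry = 16; (2,8) entry = 0.


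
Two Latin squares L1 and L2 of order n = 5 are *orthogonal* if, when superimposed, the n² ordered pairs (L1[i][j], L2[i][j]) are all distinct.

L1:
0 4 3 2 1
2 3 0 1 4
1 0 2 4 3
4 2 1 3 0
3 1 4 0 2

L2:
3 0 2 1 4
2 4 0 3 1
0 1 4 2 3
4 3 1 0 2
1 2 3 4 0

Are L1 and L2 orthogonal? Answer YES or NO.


Form the n² = 25 superimposed pairs (L1[i][j], L2[i][j]), row by row (rows and columns indexed from 0):
row 0: (0,3) (4,0) (3,2) (2,1) (1,4)
row 1: (2,2) (3,4) (0,0) (1,3) (4,1)
row 2: (1,0) (0,1) (2,4) (4,2) (3,3)
row 3: (4,4) (2,3) (1,1) (3,0) (0,2)
row 4: (3,1) (1,2) (4,3) (0,4) (2,0)
Orthogonality requires all 25 pairs distinct.
Check by first coordinate: for each symbol s of L1, list the L2 entries in the n cells where L1 = s; they must all differ.
  L1 = 0: L2 entries (in reading order) 3, 0, 1, 2, 4 — all 5 distinct ✓
  L1 = 1: L2 entries (in reading order) 4, 3, 0, 1, 2 — all 5 distinct ✓
  L1 = 2: L2 entries (in reading order) 1, 2, 4, 3, 0 — all 5 distinct ✓
  L1 = 3: L2 entries (in reading order) 2, 4, 3, 0, 1 — all 5 distinct ✓
  L1 = 4: L2 entries (in reading order) 0, 1, 2, 4, 3 — all 5 distinct ✓
Every symbol of L1 meets every symbol of L2 exactly once, so all 25 pairs are distinct (25 of 25).
Conclusion: YES.

YES


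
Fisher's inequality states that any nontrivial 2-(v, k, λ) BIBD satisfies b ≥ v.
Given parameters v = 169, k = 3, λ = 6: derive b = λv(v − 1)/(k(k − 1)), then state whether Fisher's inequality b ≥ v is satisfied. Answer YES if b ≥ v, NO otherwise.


r = λ(v − 1)/(k − 1) = 6·168/2 = 504.
b = vr/k = 169·504/3 = 28392.
Fisher's inequality: b ≥ v ⇔ 28392 ≥ 169? YES.

YES


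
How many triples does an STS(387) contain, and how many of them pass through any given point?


An STS(v) is a 2-(v, 3, 1) BIBD: block size k = 3, λ = 1.
Replication: r(k − 1) = λ(v − 1) ⇒ r·2 = 387 − 1 = 386 ⇒ r = 193.
Block count: bk = vr ⇒ b·3 = 387·193 = 74691 ⇒ b = 24897.

r = 193, b = 24897.


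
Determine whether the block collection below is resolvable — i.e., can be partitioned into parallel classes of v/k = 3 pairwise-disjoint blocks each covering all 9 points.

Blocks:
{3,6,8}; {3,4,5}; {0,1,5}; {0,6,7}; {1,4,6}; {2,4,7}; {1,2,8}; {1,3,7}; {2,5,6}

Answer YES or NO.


v = 9, block size k = 3, number of blocks = 9.
For resolvability, blocks must partition into parallel classes of size v/k = 3.
Total blocks must therefore be a multiple of 3: 9 = 3·3 + 0 ⇒ divisible ✓.
Consider block {1,4,6}. It intersects every other block in the collection, so no parallel class of size 3 can contain it.
Since every block must belong to some parallel class in a resolution, the collection cannot be partitioned into parallel classes.
Resolvable? NO.

NO


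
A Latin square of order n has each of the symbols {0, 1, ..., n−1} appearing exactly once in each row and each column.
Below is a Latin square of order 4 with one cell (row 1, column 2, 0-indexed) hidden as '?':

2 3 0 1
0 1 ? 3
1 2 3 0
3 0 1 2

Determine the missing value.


Row 1 contains symbols [0, 1, 3] — missing [2].
Column 2 contains symbols [0, 1, 3] — missing [2].
The missing symbol must appear in both missing sets; intersection = [2].
Therefore the hidden value is 2.

Missing value = 2.


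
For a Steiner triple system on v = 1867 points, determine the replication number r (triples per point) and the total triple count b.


An STS(v) is a 2-(v, 3, 1) BIBD: block size k = 3, λ = 1.
Replication: r(k − 1) = λ(v − 1) ⇒ r·2 = 1867 − 1 = 1866 ⇒ r = 933.
Block count: bk = vr ⇒ b·3 = 1867·933 = 1741911 ⇒ b = 580637.

r = 933, b = 580637.


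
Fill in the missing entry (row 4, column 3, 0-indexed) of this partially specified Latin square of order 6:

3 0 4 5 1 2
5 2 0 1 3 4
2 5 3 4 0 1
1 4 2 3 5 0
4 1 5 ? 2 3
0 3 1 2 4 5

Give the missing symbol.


Row 4 contains symbols [1, 2, 3, 4, 5] — missing [0].
Column 3 contains symbols [1, 2, 3, 4, 5] — missing [0].
The missing symbol must appear in both missing sets; intersection = [0].
Therefore the hidden value is 0.

Missing value = 0.


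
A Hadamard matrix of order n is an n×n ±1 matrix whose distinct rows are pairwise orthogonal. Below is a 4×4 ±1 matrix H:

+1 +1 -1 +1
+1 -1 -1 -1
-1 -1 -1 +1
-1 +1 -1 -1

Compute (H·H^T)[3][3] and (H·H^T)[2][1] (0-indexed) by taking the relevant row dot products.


Row 1 of H: [1, -1, -1, -1].
Row 2 of H: [-1, -1, -1, 1].
Row 3 of H: [-1, 1, -1, -1].
(H·H^T)[3][3] = Σ_j H[3][j]·H[3][j] = (-1)² + (1)² + (-1)² + (-1)² = 1 + 1 + 1 + 1 = 4.
(H·H^T)[2][1] = Σ_j H[2][j]·H[1][j] = (-1)·(1) + (-1)·(-1) + (-1)·(-1) + (1)·(-1) = -1 + 1 + 1 + -1 = 0.
So rows 2 and 1 are orthogonal; the diagonal entry equals n = 4.

(3,3) entry = 4; (2,1) entry = 0.


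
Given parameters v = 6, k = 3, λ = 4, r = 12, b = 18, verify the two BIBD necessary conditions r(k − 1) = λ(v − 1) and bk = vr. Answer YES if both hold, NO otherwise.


Condition (i): r(k − 1) = 12·2 = 24; λ(v − 1) = 4·5 = 20. Match? NO.
Condition (ii): bk = 18·3 = 54; vr = 6·12 = 72. Match? NO.
Both conditions hold? NO.

NO


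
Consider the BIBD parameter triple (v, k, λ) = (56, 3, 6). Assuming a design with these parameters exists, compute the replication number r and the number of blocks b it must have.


Any 2-(v, k, λ) BIBD satisfies two necessary conditions:
  (i)  Each point sits in r blocks, and counting incidences through any fixed point gives r(k − 1) = λ(v − 1), so r = λ(v − 1)/(k − 1).
  (ii) Total incidences bk = vr, so b = vr/k.
Step 1: r = λ(v − 1)/(k − 1) = 6·(56 − 1)/(3 − 1) = 6·55/2 = 330/2 = 165.
Step 2: b = vr/k = 56·165/3 = 9240/3 = 3080.
Check integrality: r = 165 ∈ Z ✓, b = 3080 ∈ Z ✓.
(These identities are necessary conditions: they determine r and b for any design with these parameters, but do not by themselves prove that one exists.)

r = 165, b = 3080.


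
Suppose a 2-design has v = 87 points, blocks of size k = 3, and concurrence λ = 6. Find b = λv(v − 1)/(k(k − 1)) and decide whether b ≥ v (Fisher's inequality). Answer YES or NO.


b = λv(v − 1)/(k(k − 1)) = 6·87·86/(3·2) = 44892/6 = 7482.
Compare with v = 87: b ≥ v, so Fisher's inequality holds.

YES


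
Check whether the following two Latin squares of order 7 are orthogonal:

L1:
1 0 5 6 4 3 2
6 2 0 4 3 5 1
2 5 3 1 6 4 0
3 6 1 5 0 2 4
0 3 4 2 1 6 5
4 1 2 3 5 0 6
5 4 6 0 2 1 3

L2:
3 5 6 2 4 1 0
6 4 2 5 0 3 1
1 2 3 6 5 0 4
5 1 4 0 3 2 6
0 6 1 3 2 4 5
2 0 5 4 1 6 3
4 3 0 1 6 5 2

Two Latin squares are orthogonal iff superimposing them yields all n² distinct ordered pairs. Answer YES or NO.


Form the n² = 49 superimposed pairs (L1[i][j], L2[i][j]), row by row (rows and columns indexed from 0):
row 0: (1,3) (0,5) (5,6) (6,2) (4,4) (3,1) (2,0)
row 1: (6,6) (2,4) (0,2) (4,5) (3,0) (5,3) (1,1)
row 2: (2,1) (5,2) (3,3) (1,6) (6,5) (4,0) (0,4)
row 3: (3,5) (6,1) (1,4) (5,0) (0,3) (2,2) (4,6)
row 4: (0,0) (3,6) (4,1) (2,3) (1,2) (6,4) (5,5)
row 5: (4,2) (1,0) (2,5) (3,4) (5,1) (0,6) (6,3)
row 6: (5,4) (4,3) (6,0) (0,1) (2,6) (1,5) (3,2)
Orthogonality requires all 49 pairs distinct.
Check by first coordinate: for each symbol s of L1, list the L2 entries in the n cells where L1 = s; they must all differ.
  L1 = 0: L2 entries (in reading order) 5, 2, 4, 3, 0, 6, 1 — all 7 distinct ✓
  L1 = 1: L2 entries (in reading order) 3, 1, 6, 4, 2, 0, 5 — all 7 distinct ✓
  L1 = 2: L2 entries (in reading order) 0, 4, 1, 2, 3, 5, 6 — all 7 distinct ✓
  L1 = 3: L2 entries (in reading order) 1, 0, 3, 5, 6, 4, 2 — all 7 distinct ✓
  L1 = 4: L2 entries (in reading order) 4, 5, 0, 6, 1, 2, 3 — all 7 distinct ✓
  L1 = 5: L2 entries (in reading order) 6, 3, 2, 0, 5, 1, 4 — all 7 distinct ✓
  L1 = 6: L2 entries (in reading order) 2, 6, 5, 1, 4, 3, 0 — all 7 distinct ✓
Every symbol of L1 meets every symbol of L2 exactly once, so all 49 pairs are distinct (49 of 49).
Conclusion: YES.

YES


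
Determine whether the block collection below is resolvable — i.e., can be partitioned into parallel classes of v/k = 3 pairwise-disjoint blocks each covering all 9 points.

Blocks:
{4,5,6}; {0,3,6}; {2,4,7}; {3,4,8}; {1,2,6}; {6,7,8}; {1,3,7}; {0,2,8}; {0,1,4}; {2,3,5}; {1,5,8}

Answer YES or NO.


v = 9, block size k = 3, number of blocks = 11.
For resolvability, blocks must partition into parallel classes of size v/k = 3.
Total blocks must therefore be a multiple of 3: 11 = 3·3 + 2 ⇒ not divisible ✗.
Resolvable? NO.

NO


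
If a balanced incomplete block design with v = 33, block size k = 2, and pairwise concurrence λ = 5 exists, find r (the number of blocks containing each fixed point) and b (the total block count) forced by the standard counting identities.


Any 2-(v, k, λ) BIBD satisfies two necessary conditions:
  (i)  Each point sits in r blocks, and counting incidences through any fixed point gives r(k − 1) = λ(v − 1), so r = λ(v − 1)/(k − 1).
  (ii) Total incidences bk = vr, so b = vr/k.
Step 1: r = λ(v − 1)/(k − 1) = 5·(33 − 1)/(2 − 1) = 5·32/1 = 160/1 = 160.
Step 2: b = vr/k = 33·160/2 = 5280/2 = 2640.
Check integrality: r = 160 ∈ Z ✓, b = 2640 ∈ Z ✓.
(These identities are necessary conditions: they determine r and b for any design with these parameters, but do not by themselves prove that one exists.)

r = 160, b = 2640.


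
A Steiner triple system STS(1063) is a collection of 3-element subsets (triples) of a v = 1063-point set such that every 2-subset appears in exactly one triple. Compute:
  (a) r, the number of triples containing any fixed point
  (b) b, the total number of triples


An STS(v) is a 2-(v, 3, 1) BIBD: block size k = 3, λ = 1.
Replication: r(k − 1) = λ(v − 1) ⇒ r·2 = 1063 − 1 = 1062 ⇒ r = 531.
Block count: b = v(v − 1)/6 = 1063·1062/6 = 1128906/6 = 188151.

r = 531, b = 188151.


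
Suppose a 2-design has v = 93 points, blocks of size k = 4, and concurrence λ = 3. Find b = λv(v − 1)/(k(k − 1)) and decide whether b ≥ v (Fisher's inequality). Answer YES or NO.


r = λ(v − 1)/(k − 1) = 3·92/3 = 92.
b = vr/k = 93·92/4 = 2139.
Fisher's inequality: b ≥ v ⇔ 2139 ≥ 93? YES.

YES


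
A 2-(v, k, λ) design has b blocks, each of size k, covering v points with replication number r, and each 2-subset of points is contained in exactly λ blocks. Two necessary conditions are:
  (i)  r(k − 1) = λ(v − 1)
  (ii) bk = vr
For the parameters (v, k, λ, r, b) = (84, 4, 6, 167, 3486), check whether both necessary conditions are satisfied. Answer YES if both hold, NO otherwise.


Condition (i): r(k − 1) = 167·3 = 501; λ(v − 1) = 6·83 = 498. Match? NO.
Condition (ii): bk = 3486·4 = 13944; vr = 84·167 = 14028. Match? NO.
Both conditions hold? NO.

NO


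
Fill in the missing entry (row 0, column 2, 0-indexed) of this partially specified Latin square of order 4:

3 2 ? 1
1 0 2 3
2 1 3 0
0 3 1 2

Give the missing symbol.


Row 0 contains symbols [1, 2, 3] — missing [0].
Column 2 contains symbols [1, 2, 3] — missing [0].
The missing symbol must appear in both missing sets; intersection = [0].
Therefore the hidden value is 0.

Missing value = 0.


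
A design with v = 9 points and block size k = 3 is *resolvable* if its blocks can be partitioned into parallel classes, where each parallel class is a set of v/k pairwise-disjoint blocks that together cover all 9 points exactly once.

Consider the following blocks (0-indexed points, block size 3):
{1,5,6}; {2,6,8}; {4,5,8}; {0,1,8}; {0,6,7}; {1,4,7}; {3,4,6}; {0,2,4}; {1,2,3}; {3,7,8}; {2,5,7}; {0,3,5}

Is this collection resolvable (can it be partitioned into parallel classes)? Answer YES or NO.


v = 9, block size k = 3, number of blocks = 12.
For resolvability, blocks must partition into parallel classes of size v/k = 3.
Total blocks must therefore be a multiple of 3: 12 = 3·4 + 0 ⇒ divisible ✓.
Greedy packing gives 4 candidate class(es). Each should be a full parallel class (size 3, covers all 9 points).
  Class 1 (3 blocks): {1,5,6}; {0,2,4}; {3,7,8}. Points covered: [0, 1, 2, 3, 4, 5, 6, 7, 8].
  Class 2 (3 blocks): {2,6,8}; {1,4,7}; {0,3,5}. Points covered: [0, 1, 2, 3, 4, 5, 6, 7, 8].
  Class 3 (3 blocks): {4,5,8}; {0,6,7}; {1,2,3}. Points covered: [0, 1, 2, 3, 4, 5, 6, 7, 8].
  Class 4 (3 blocks): {0,1,8}; {3,4,6}; {2,5,7}. Points covered: [0, 1, 2, 3, 4, 5, 6, 7, 8].
All classes full (size 3)? YES. All classes cover every point? YES.
Resolvable? YES.

YES
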